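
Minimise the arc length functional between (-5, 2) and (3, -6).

Arc-length functional: J[y] = ∫ sqrt(1 + (y')^2) dx.
Lagrangian L = sqrt(1 + (y')^2) has no explicit y dependence, so ∂L/∂y = 0 and the Euler-Lagrange equation gives
    d/dx( y' / sqrt(1 + (y')^2) ) = 0  ⇒  y' / sqrt(1 + (y')^2) = const.
Hence y' is constant, so y(x) is affine.
Fitting the endpoints (-5, 2) and (3, -6):
    slope m = ((-6) − 2) / (3 − (-5)) = -1,
    intercept c = 2 − m·(-5) = -3.
Extremal: y(x) = -x - 3.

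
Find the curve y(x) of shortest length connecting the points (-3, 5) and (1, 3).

Arc-length functional: J[y] = ∫ sqrt(1 + (y')^2) dx.
Lagrangian L = sqrt(1 + (y')^2) has no explicit y dependence, so ∂L/∂y = 0 and the Euler-Lagrange equation gives
    d/dx( y' / sqrt(1 + (y')^2) ) = 0  ⇒  y' / sqrt(1 + (y')^2) = const.
Hence y' is constant, so y(x) is affine.
Fitting the endpoints (-3, 5) and (1, 3):
    slope m = (3 − 5) / (1 − (-3)) = -1/2,
    intercept c = 5 − m·(-3) = 7/2.
Extremal: y(x) = (-1/2) x + 7/2.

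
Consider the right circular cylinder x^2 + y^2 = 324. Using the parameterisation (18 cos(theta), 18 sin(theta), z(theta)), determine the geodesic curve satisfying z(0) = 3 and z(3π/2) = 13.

Parameterise the cylinder of radius R = 18 as
    r(θ) = (18 cos θ, 18 sin θ, z(θ)).
The arc-length element is
    ds = sqrt(324 + (dz/dθ)^2) dθ,
so the Lagrangian is L = sqrt(324 + z'^2).
L depends on z' only, not on z or θ, so ∂L/∂z = 0 and
    ∂L/∂z' = z' / sqrt(324 + z'^2).
The Euler-Lagrange equation gives
    d/dθ( z' / sqrt(324 + z'^2) ) = 0,
so z' is constant. Integrating once:
    z(θ) = a θ + b,
a helix on the cylinder (a straight line when the cylinder is unrolled). The constants a, b are determined by the endpoint conditions.
With endpoint conditions z(0) = 3 and z(3π/2) = 13: from z(0) = b we get b = 3, and a·3π/2 + 3 = 13 gives a = 20/(3π), so
    z(θ) = (20/(3π)) θ + 3.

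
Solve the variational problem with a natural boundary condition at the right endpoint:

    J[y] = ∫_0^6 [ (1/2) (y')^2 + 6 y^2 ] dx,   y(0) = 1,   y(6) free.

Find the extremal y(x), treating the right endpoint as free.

The Lagrangian L = (1/2) (y')^2 + 6 y^2 gives
    ∂L/∂y = 12 y,   ∂L/∂y' = y'.
Euler-Lagrange: y'' − 12 y = 0.
With k = sqrt(12), the general solution is
    y(x) = A cosh(sqrt(12) x) + B sinh(sqrt(12) x).
Fixed left endpoint y(0) = 1 ⇒ A = 1.
The right endpoint x = 6 is free, so the natural (transversality) condition is ∂L/∂y' |_{x=6} = 0, i.e. y'(6) = 0.
Compute y'(x) = A k sinh(k x) + B k cosh(k x), so
    y'(6) = A k sinh(k·6) + B k cosh(k·6) = 0
    ⇒ B = −A tanh(k·6) = − tanh(sqrt(12)·6).
Therefore the extremal is
    y(x) = cosh(sqrt(12) x) − tanh(sqrt(12)·6) sinh(sqrt(12) x).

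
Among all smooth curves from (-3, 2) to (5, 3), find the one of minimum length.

Arc-length functional: J[y] = ∫ sqrt(1 + (y')^2) dx.
Lagrangian L = sqrt(1 + (y')^2) has no explicit y dependence, so ∂L/∂y = 0 and the Euler-Lagrange equation gives
    d/dx( y' / sqrt(1 + (y')^2) ) = 0  ⇒  y' / sqrt(1 + (y')^2) = const.
Hence y' is constant, so y(x) is affine.
Fitting the endpoints (-3, 2) and (5, 3):
    slope m = (3 − 2) / (5 − (-3)) = 1/8,
    intercept c = 2 − m·(-3) = 19/8.
Extremal: y(x) = (1/8) x + 19/8.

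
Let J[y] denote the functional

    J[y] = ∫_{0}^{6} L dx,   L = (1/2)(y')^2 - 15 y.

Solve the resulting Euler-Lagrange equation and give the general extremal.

The Lagrangian is L = (1/2)(y')^2 - 15 y.
∂L/∂y = -15.
∂L/∂y' = y'.
The Euler-Lagrange equation d/dx(∂L/∂y') − ∂L/∂y = 0 becomes:
    y'' + 15 = 0
General solution: y(x) = -(15/2) x^2 + A x + B, where A and B are arbitrary constants fixed by the endpoint conditions.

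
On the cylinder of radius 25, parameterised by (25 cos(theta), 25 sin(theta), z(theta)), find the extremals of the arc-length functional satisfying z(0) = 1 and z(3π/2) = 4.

Parameterise the cylinder of radius R = 25 as
    r(θ) = (25 cos θ, 25 sin θ, z(θ)).
The arc-length element is
    ds = sqrt(625 + (dz/dθ)^2) dθ,
so the Lagrangian is L = sqrt(625 + z'^2).
L depends on z' only, not on z or θ, so ∂L/∂z = 0 and
    ∂L/∂z' = z' / sqrt(625 + z'^2).
The Euler-Lagrange equation gives
    d/dθ( z' / sqrt(625 + z'^2) ) = 0,
so z' is constant. Integrating once:
    z(θ) = a θ + b,
a helix on the cylinder (a straight line when the cylinder is unrolled). The constants a, b are determined by the endpoint conditions.
With endpoint conditions z(0) = 1 and z(3π/2) = 4: from z(0) = b we get b = 1, and a·3π/2 + 1 = 4 gives a = 2/π, so
    z(θ) = (2/π) θ + 1.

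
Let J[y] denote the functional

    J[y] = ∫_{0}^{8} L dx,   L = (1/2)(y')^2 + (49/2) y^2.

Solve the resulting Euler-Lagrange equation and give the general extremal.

The Lagrangian is L = (1/2)(y')^2 + (49/2) y^2.
∂L/∂y = 49y.
∂L/∂y' = y'.
The Euler-Lagrange equation d/dx(∂L/∂y') − ∂L/∂y = 0 becomes:
    y'' - 49 y = 0
General solution: y(x) = A e^(7x) + B e^(-7x), where A and B are arbitrary constants fixed by the endpoint conditions.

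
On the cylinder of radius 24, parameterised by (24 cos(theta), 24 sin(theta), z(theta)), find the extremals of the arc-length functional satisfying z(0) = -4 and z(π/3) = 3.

Parameterise the cylinder of radius R = 24 as
    r(θ) = (24 cos θ, 24 sin θ, z(θ)).
The arc-length element is
    ds = sqrt(576 + (dz/dθ)^2) dθ,
so the Lagrangian is L = sqrt(576 + z'^2).
L depends on z' only, not on z or θ, so ∂L/∂z = 0 and
    ∂L/∂z' = z' / sqrt(576 + z'^2).
The Euler-Lagrange equation gives
    d/dθ( z' / sqrt(576 + z'^2) ) = 0,
so z' is constant. Integrating once:
    z(θ) = a θ + b,
a helix on the cylinder (a straight line when the cylinder is unrolled). The constants a, b are determined by the endpoint conditions.
With endpoint conditions z(0) = -4 and z(π/3) = 3: from z(0) = b we get b = -4, and a·π/3 + -4 = 3 gives a = 21/π, so
    z(θ) = (21/π) θ − 4.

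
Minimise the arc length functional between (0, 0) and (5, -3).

Arc-length functional: J[y] = ∫ sqrt(1 + (y')^2) dx.
Lagrangian L = sqrt(1 + (y')^2) has no explicit y dependence, so ∂L/∂y = 0 and the Euler-Lagrange equation gives
    d/dx( y' / sqrt(1 + (y')^2) ) = 0  ⇒  y' / sqrt(1 + (y')^2) = const.
Hence y' is constant, so y(x) is affine.
Fitting the endpoints (0, 0) and (5, -3):
    slope m = ((-3) − 0) / (5 − 0) = -3/5,
    intercept c = 0 − m·0 = 0.
Extremal: y(x) = (-3/5) x.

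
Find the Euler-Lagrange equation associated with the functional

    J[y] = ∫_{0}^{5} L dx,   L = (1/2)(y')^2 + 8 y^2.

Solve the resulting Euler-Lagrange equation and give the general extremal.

The Lagrangian is L = (1/2)(y')^2 + 8 y^2.
∂L/∂y = 16y.
∂L/∂y' = y'.
The Euler-Lagrange equation d/dx(∂L/∂y') − ∂L/∂y = 0 becomes:
    y'' - 16 y = 0
General solution: y(x) = A e^(4x) + B e^(-4x), where A and B are arbitrary constants fixed by the endpoint conditions.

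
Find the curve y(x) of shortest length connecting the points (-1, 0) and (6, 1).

Arc-length functional: J[y] = ∫ sqrt(1 + (y')^2) dx.
Lagrangian L = sqrt(1 + (y')^2) has no explicit y dependence, so ∂L/∂y = 0 and the Euler-Lagrange equation gives
    d/dx( y' / sqrt(1 + (y')^2) ) = 0  ⇒  y' / sqrt(1 + (y')^2) = const.
Hence y' is constant, so y(x) is affine.
Fitting the endpoints (-1, 0) and (6, 1):
    slope m = (1 − 0) / (6 − (-1)) = 1/7,
    intercept c = 0 − m·(-1) = 1/7.
Extremal: y(x) = (1/7) x + 1/7.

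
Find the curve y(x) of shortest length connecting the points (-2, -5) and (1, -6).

Arc-length functional: J[y] = ∫ sqrt(1 + (y')^2) dx.
Lagrangian L = sqrt(1 + (y')^2) has no explicit y dependence, so ∂L/∂y = 0 and the Euler-Lagrange equation gives
    d/dx( y' / sqrt(1 + (y')^2) ) = 0  ⇒  y' / sqrt(1 + (y')^2) = const.
Hence y' is constant, so y(x) is affine.
Fitting the endpoints (-2, -5) and (1, -6):
    slope m = ((-6) − (-5)) / (1 − (-2)) = -1/3,
    intercept c = (-5) − m·(-2) = -17/3.
Extremal: y(x) = (-1/3) x - 17/3.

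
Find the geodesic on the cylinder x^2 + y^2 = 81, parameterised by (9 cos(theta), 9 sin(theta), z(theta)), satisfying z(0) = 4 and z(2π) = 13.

Parameterise the cylinder of radius R = 9 as
    r(θ) = (9 cos θ, 9 sin θ, z(θ)).
The arc-length element is
    ds = sqrt(81 + (dz/dθ)^2) dθ,
so the Lagrangian is L = sqrt(81 + z'^2).
L depends on z' only, not on z or θ, so ∂L/∂z = 0 and
    ∂L/∂z' = z' / sqrt(81 + z'^2).
The Euler-Lagrange equation gives
    d/dθ( z' / sqrt(81 + z'^2) ) = 0,
so z' is constant. Integrating once:
    z(θ) = a θ + b,
a helix on the cylinder (a straight line when the cylinder is unrolled). The constants a, b are determined by the endpoint conditions.
With endpoint conditions z(0) = 4 and z(2π) = 13: from z(0) = b we get b = 4, and a·2π + 4 = 13 gives a = 9/(2π), so
    z(θ) = (9/(2π)) θ + 4.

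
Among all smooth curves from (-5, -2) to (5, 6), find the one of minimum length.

Arc-length functional: J[y] = ∫ sqrt(1 + (y')^2) dx.
Lagrangian L = sqrt(1 + (y')^2) has no explicit y dependence, so ∂L/∂y = 0 and the Euler-Lagrange equation gives
    d/dx( y' / sqrt(1 + (y')^2) ) = 0  ⇒  y' / sqrt(1 + (y')^2) = const.
Hence y' is constant, so y(x) is affine.
Fitting the endpoints (-5, -2) and (5, 6):
    slope m = (6 − (-2)) / (5 − (-5)) = 4/5,
    intercept c = (-2) − m·(-5) = 2.
Extremal: y(x) = (4/5) x + 2.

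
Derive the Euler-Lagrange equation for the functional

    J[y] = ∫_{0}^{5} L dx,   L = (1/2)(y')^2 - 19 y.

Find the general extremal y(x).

The Lagrangian is L = (1/2)(y')^2 - 19 y.
∂L/∂y = -19.
∂L/∂y' = y'.
The Euler-Lagrange equation d/dx(∂L/∂y') − ∂L/∂y = 0 becomes:
    y'' + 19 = 0
General solution: y(x) = -(19/2) x^2 + A x + B, where A and B are arbitrary constants fixed by the endpoint conditions.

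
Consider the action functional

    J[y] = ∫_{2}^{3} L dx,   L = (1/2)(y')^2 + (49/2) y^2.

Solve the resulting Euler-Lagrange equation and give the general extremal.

The Lagrangian is L = (1/2)(y')^2 + (49/2) y^2.
∂L/∂y = 49y.
∂L/∂y' = y'.
The Euler-Lagrange equation d/dx(∂L/∂y') − ∂L/∂y = 0 becomes:
    y'' - 49 y = 0
General solution: y(x) = A e^(7x) + B e^(-7x), where A and B are arbitrary constants fixed by the endpoint conditions.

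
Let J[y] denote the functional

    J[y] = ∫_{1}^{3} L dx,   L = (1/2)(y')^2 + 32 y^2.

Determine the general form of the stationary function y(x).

The Lagrangian is L = (1/2)(y')^2 + 32 y^2.
∂L/∂y = 64y.
∂L/∂y' = y'.
The Euler-Lagrange equation d/dx(∂L/∂y') − ∂L/∂y = 0 becomes:
    y'' - 64 y = 0
General solution: y(x) = A e^(8x) + B e^(-8x), where A and B are arbitrary constants fixed by the endpoint conditions.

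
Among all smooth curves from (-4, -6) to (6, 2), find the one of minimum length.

Arc-length functional: J[y] = ∫ sqrt(1 + (y')^2) dx.
Lagrangian L = sqrt(1 + (y')^2) has no explicit y dependence, so ∂L/∂y = 0 and the Euler-Lagrange equation gives
    d/dx( y' / sqrt(1 + (y')^2) ) = 0  ⇒  y' / sqrt(1 + (y')^2) = const.
Hence y' is constant, so y(x) is affine.
Fitting the endpoints (-4, -6) and (6, 2):
    slope m = (2 − (-6)) / (6 − (-4)) = 4/5,
    intercept c = (-6) − m·(-4) = -14/5.
Extremal: y(x) = (4/5) x - 14/5.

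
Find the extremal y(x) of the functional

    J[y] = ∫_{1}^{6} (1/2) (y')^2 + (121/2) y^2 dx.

The Lagrangian is L = (1/2) (y')^2 + (121/2) y^2.
Compute ∂L/∂y = 121y, ∂L/∂y' = y'.
The Euler-Lagrange equation d/dx(∂L/∂y') − ∂L/∂y = 0 reduces to
    y'' − 121 y = 0.
Its general solution is
    y(x) = A e^(11x) + B e^(−11x),
with A, B fixed by the endpoint conditions.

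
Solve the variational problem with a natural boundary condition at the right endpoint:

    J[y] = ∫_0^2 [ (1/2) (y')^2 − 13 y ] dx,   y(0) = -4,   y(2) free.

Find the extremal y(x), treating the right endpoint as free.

The Lagrangian L = (1/2) (y')^2 − 13 y gives
    ∂L/∂y = −13,   ∂L/∂y' = y'.
Euler-Lagrange: d/dx(y') − (−13) = 0, i.e. y'' + 13 = 0, so
    y(x) = −(13/2) x^2 + C1 x + C2.
Fixed left endpoint y(0) = -4 ⇒ C2 = -4.
The right endpoint x = 2 is free, so the natural (transversality) condition is ∂L/∂y' |_{x=2} = 0, i.e. y'(2) = 0.
Compute y'(x) = −13 x + C1, so y'(2) = −26 + C1 = 0 ⇒ C1 = 26.
Therefore the extremal is
    y(x) = −(13/2) x^2 + 26 x − 4.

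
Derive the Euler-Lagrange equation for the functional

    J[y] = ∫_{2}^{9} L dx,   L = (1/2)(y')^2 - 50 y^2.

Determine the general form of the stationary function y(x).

The Lagrangian is L = (1/2)(y')^2 - 50 y^2.
∂L/∂y = -100y.
∂L/∂y' = y'.
The Euler-Lagrange equation d/dx(∂L/∂y') − ∂L/∂y = 0 becomes:
    y'' + 100 y = 0
General solution: y(x) = A sin(10x) + B cos(10x), where A and B are arbitrary constants fixed by the endpoint conditions.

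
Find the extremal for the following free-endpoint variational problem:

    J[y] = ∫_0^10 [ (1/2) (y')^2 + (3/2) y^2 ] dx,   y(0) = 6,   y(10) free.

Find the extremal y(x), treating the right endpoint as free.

The Lagrangian L = (1/2) (y')^2 + (3/2) y^2 gives
    ∂L/∂y = 3 y,   ∂L/∂y' = y'.
Euler-Lagrange: y'' − 3 y = 0.
With k = sqrt(3), the general solution is
    y(x) = A cosh(sqrt(3) x) + B sinh(sqrt(3) x).
Fixed left endpoint y(0) = 6 ⇒ A = 6.
The right endpoint x = 10 is free, so the natural (transversality) condition is ∂L/∂y' |_{x=10} = 0, i.e. y'(10) = 0.
Compute y'(x) = A k sinh(k x) + B k cosh(k x), so
    y'(10) = A k sinh(k·10) + B k cosh(k·10) = 0
    ⇒ B = −A tanh(k·10) = − 6 tanh(sqrt(3)·10).
Therefore the extremal is
    y(x) = 6 cosh(sqrt(3) x) − 6 tanh(sqrt(3)·10) sinh(sqrt(3) x).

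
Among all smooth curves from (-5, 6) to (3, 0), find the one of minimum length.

Arc-length functional: J[y] = ∫ sqrt(1 + (y')^2) dx.
Lagrangian L = sqrt(1 + (y')^2) has no explicit y dependence, so ∂L/∂y = 0 and the Euler-Lagrange equation gives
    d/dx( y' / sqrt(1 + (y')^2) ) = 0  ⇒  y' / sqrt(1 + (y')^2) = const.
Hence y' is constant, so y(x) is affine.
Fitting the endpoints (-5, 6) and (3, 0):
    slope m = (0 − 6) / (3 − (-5)) = -3/4,
    intercept c = 6 − m·(-5) = 9/4.
Extremal: y(x) = (-3/4) x + 9/4.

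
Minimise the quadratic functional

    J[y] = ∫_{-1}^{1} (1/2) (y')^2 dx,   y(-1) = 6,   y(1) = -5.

The Lagrangian is L = (1/2) (y')^2.
Compute ∂L/∂y = 0, ∂L/∂y' = y'.
The Euler-Lagrange equation d/dx(∂L/∂y') − ∂L/∂y = 0 reduces to
    y'' = 0.
Its general solution is
    y(x) = A x + B,
with A, B fixed by the endpoint conditions.
Applying the endpoint conditions y(-1) = 6 and y(1) = -5: solve A·-1 + B = 6 and A·1 + B = -5. Subtracting gives A(1 − -1) = -5 − 6, so A = -11/2, and B = 6 − A·-1 = 1/2. Therefore
    y(x) = (-11/2) x + 1/2.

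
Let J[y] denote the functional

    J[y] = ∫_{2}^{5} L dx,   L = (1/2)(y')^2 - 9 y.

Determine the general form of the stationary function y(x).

The Lagrangian is L = (1/2)(y')^2 - 9 y.
∂L/∂y = -9.
∂L/∂y' = y'.
The Euler-Lagrange equation d/dx(∂L/∂y') − ∂L/∂y = 0 becomes:
    y'' + 9 = 0
General solution: y(x) = -(9/2) x^2 + A x + B, where A and B are arbitrary constants fixed by the endpoint conditions.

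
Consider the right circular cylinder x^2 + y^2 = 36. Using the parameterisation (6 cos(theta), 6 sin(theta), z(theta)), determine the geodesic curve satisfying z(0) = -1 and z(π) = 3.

Parameterise the cylinder of radius R = 6 as
    r(θ) = (6 cos θ, 6 sin θ, z(θ)).
The arc-length element is
    ds = sqrt(36 + (dz/dθ)^2) dθ,
so the Lagrangian is L = sqrt(36 + z'^2).
L depends on z' only, not on z or θ, so ∂L/∂z = 0 and
    ∂L/∂z' = z' / sqrt(36 + z'^2).
The Euler-Lagrange equation gives
    d/dθ( z' / sqrt(36 + z'^2) ) = 0,
so z' is constant. Integrating once:
    z(θ) = a θ + b,
a helix on the cylinder (a straight line when the cylinder is unrolled). The constants a, b are determined by the endpoint conditions.
With endpoint conditions z(0) = -1 and z(π) = 3: from z(0) = b we get b = -1, and a·π + -1 = 3 gives a = 4/π, so
    z(θ) = (4/π) θ − 1.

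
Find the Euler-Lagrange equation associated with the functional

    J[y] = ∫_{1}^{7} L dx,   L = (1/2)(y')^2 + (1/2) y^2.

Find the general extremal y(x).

The Lagrangian is L = (1/2)(y')^2 + (1/2) y^2.
∂L/∂y = y.
∂L/∂y' = y'.
The Euler-Lagrange equation d/dx(∂L/∂y') − ∂L/∂y = 0 becomes:
    y'' - y = 0
General solution: y(x) = A e^x + B e^(-x), where A and B are arbitrary constants fixed by the endpoint conditions.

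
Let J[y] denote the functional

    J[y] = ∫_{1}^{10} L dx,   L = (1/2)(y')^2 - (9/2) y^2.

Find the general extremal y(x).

The Lagrangian is L = (1/2)(y')^2 - (9/2) y^2.
∂L/∂y = -9y.
∂L/∂y' = y'.
The Euler-Lagrange equation d/dx(∂L/∂y') − ∂L/∂y = 0 becomes:
    y'' + 9 y = 0
General solution: y(x) = A sin(3x) + B cos(3x), where A and B are arbitrary constants fixed by the endpoint conditions.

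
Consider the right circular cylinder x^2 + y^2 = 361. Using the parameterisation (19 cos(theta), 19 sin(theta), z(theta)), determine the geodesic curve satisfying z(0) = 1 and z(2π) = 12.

Parameterise the cylinder of radius R = 19 as
    r(θ) = (19 cos θ, 19 sin θ, z(θ)).
The arc-length element is
    ds = sqrt(361 + (dz/dθ)^2) dθ,
so the Lagrangian is L = sqrt(361 + z'^2).
L depends on z' only, not on z or θ, so ∂L/∂z = 0 and
    ∂L/∂z' = z' / sqrt(361 + z'^2).
The Euler-Lagrange equation gives
    d/dθ( z' / sqrt(361 + z'^2) ) = 0,
so z' is constant. Integrating once:
    z(θ) = a θ + b,
a helix on the cylinder (a straight line when the cylinder is unrolled). The constants a, b are determined by the endpoint conditions.
With endpoint conditions z(0) = 1 and z(2π) = 12: from z(0) = b we get b = 1, and a·2π + 1 = 12 gives a = 11/(2π), so
    z(θ) = (11/(2π)) θ + 1.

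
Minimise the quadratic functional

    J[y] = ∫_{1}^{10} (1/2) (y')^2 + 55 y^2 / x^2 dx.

The Lagrangian is L = (1/2) (y')^2 + 55 y^2 / x^2.
Compute ∂L/∂y = 110y/x^2, ∂L/∂y' = y'.
The Euler-Lagrange equation d/dx(∂L/∂y') − ∂L/∂y = 0 reduces to
    y'' − 110/x^2 · y = 0  (x > 0).
Its general solution is
    y(x) = A x^11 + B x^(-10),
with A, B fixed by the endpoint conditions.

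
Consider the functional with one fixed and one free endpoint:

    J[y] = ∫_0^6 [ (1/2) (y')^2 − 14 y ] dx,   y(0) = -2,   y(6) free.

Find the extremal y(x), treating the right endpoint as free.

The Lagrangian L = (1/2) (y')^2 − 14 y gives
    ∂L/∂y = −14,   ∂L/∂y' = y'.
Euler-Lagrange: d/dx(y') − (−14) = 0, i.e. y'' + 14 = 0, so
    y(x) = −(14/2) x^2 + C1 x + C2.
Fixed left endpoint y(0) = -2 ⇒ C2 = -2.
The right endpoint x = 6 is free, so the natural (transversality) condition is ∂L/∂y' |_{x=6} = 0, i.e. y'(6) = 0.
Compute y'(x) = −14 x + C1, so y'(6) = −84 + C1 = 0 ⇒ C1 = 84.
Therefore the extremal is
    y(x) = −7 x^2 + 84 x − 2.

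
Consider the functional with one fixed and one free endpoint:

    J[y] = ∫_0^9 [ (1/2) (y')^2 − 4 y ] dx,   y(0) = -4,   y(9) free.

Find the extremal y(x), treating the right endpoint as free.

The Lagrangian L = (1/2) (y')^2 − 4 y gives
    ∂L/∂y = −4,   ∂L/∂y' = y'.
Euler-Lagrange: d/dx(y') − (−4) = 0, i.e. y'' + 4 = 0, so
    y(x) = −(4/2) x^2 + C1 x + C2.
Fixed left endpoint y(0) = -4 ⇒ C2 = -4.
The right endpoint x = 9 is free, so the natural (transversality) condition is ∂L/∂y' |_{x=9} = 0, i.e. y'(9) = 0.
Compute y'(x) = −4 x + C1, so y'(9) = −36 + C1 = 0 ⇒ C1 = 36.
Therefore the extremal is
    y(x) = −2 x^2 + 36 x − 4.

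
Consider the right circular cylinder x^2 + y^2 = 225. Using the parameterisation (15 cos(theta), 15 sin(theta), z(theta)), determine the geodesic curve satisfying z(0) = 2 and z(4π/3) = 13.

Parameterise the cylinder of radius R = 15 as
    r(θ) = (15 cos θ, 15 sin θ, z(θ)).
The arc-length element is
    ds = sqrt(225 + (dz/dθ)^2) dθ,
so the Lagrangian is L = sqrt(225 + z'^2).
L depends on z' only, not on z or θ, so ∂L/∂z = 0 and
    ∂L/∂z' = z' / sqrt(225 + z'^2).
The Euler-Lagrange equation gives
    d/dθ( z' / sqrt(225 + z'^2) ) = 0,
so z' is constant. Integrating once:
    z(θ) = a θ + b,
a helix on the cylinder (a straight line when the cylinder is unrolled). The constants a, b are determined by the endpoint conditions.
With endpoint conditions z(0) = 2 and z(4π/3) = 13: from z(0) = b we get b = 2, and a·4π/3 + 2 = 13 gives a = 33/(4π), so
    z(θ) = (33/(4π)) θ + 2.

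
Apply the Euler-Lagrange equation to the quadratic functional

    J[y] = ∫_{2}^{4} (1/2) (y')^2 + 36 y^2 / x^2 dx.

The Lagrangian is L = (1/2) (y')^2 + 36 y^2 / x^2.
Compute ∂L/∂y = 72y/x^2, ∂L/∂y' = y'.
The Euler-Lagrange equation d/dx(∂L/∂y') − ∂L/∂y = 0 reduces to
    y'' − 72/x^2 · y = 0  (x > 0).
Its general solution is
    y(x) = A x^9 + B x^(-8),
with A, B fixed by the endpoint conditions.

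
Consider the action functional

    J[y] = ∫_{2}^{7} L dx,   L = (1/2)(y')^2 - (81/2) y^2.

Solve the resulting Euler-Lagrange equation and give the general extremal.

The Lagrangian is L = (1/2)(y')^2 - (81/2) y^2.
∂L/∂y = -81y.
∂L/∂y' = y'.
The Euler-Lagrange equation d/dx(∂L/∂y') − ∂L/∂y = 0 becomes:
    y'' + 81 y = 0
General solution: y(x) = A sin(9x) + B cos(9x), where A and B are arbitrary constants fixed by the endpoint conditions.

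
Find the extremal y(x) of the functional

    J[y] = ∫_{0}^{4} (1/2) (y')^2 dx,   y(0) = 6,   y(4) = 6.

The Lagrangian is L = (1/2) (y')^2.
Compute ∂L/∂y = 0, ∂L/∂y' = y'.
The Euler-Lagrange equation d/dx(∂L/∂y') − ∂L/∂y = 0 reduces to
    y'' = 0.
Its general solution is
    y(x) = A x + B,
with A, B fixed by the endpoint conditions.
Applying the endpoint conditions y(0) = 6 and y(4) = 6: solve A·0 + B = 6 and A·4 + B = 6. Subtracting gives A(4 − 0) = 6 − 6, so A = 0, and B = 6 − A·0 = 6. Therefore
    y(x) = 6.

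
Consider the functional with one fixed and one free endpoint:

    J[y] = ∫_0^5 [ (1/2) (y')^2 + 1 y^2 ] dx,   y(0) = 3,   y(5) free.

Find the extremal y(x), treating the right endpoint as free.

The Lagrangian L = (1/2) (y')^2 + 1 y^2 gives
    ∂L/∂y = 2 y,   ∂L/∂y' = y'.
Euler-Lagrange: y'' − 2 y = 0.
With k = sqrt(2), the general solution is
    y(x) = A cosh(sqrt(2) x) + B sinh(sqrt(2) x).
Fixed left endpoint y(0) = 3 ⇒ A = 3.
The right endpoint x = 5 is free, so the natural (transversality) condition is ∂L/∂y' |_{x=5} = 0, i.e. y'(5) = 0.
Compute y'(x) = A k sinh(k x) + B k cosh(k x), so
    y'(5) = A k sinh(k·5) + B k cosh(k·5) = 0
    ⇒ B = −A tanh(k·5) = − 3 tanh(sqrt(2)·5).
Therefore the extremal is
    y(x) = 3 cosh(sqrt(2) x) − 3 tanh(sqrt(2)·5) sinh(sqrt(2) x).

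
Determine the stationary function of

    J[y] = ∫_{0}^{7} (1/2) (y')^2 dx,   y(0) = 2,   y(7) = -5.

The Lagrangian is L = (1/2) (y')^2.
Compute ∂L/∂y = 0, ∂L/∂y' = y'.
The Euler-Lagrange equation d/dx(∂L/∂y') − ∂L/∂y = 0 reduces to
    y'' = 0.
Its general solution is
    y(x) = A x + B,
with A, B fixed by the endpoint conditions.
Applying the endpoint conditions y(0) = 2 and y(7) = -5: solve A·0 + B = 2 and A·7 + B = -5. Subtracting gives A(7 − 0) = -5 − 2, so A = -1, and B = 2 − A·0 = 2. Therefore
    y(x) = -x + 2.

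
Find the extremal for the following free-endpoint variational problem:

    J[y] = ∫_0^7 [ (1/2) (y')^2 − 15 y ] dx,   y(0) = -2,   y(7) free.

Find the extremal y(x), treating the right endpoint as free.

The Lagrangian L = (1/2) (y')^2 − 15 y gives
    ∂L/∂y = −15,   ∂L/∂y' = y'.
Euler-Lagrange: d/dx(y') − (−15) = 0, i.e. y'' + 15 = 0, so
    y(x) = −(15/2) x^2 + C1 x + C2.
Fixed left endpoint y(0) = -2 ⇒ C2 = -2.
The right endpoint x = 7 is free, so the natural (transversality) condition is ∂L/∂y' |_{x=7} = 0, i.e. y'(7) = 0.
Compute y'(x) = −15 x + C1, so y'(7) = −105 + C1 = 0 ⇒ C1 = 105.
Therefore the extremal is
    y(x) = −(15/2) x^2 + 105 x − 2.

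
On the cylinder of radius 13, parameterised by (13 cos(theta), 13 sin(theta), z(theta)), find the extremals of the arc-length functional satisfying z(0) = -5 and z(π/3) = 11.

Parameterise the cylinder of radius R = 13 as
    r(θ) = (13 cos θ, 13 sin θ, z(θ)).
The arc-length element is
    ds = sqrt(169 + (dz/dθ)^2) dθ,
so the Lagrangian is L = sqrt(169 + z'^2).
L depends on z' only, not on z or θ, so ∂L/∂z = 0 and
    ∂L/∂z' = z' / sqrt(169 + z'^2).
The Euler-Lagrange equation gives
    d/dθ( z' / sqrt(169 + z'^2) ) = 0,
so z' is constant. Integrating once:
    z(θ) = a θ + b,
a helix on the cylinder (a straight line when the cylinder is unrolled). The constants a, b are determined by the endpoint conditions.
With endpoint conditions z(0) = -5 and z(π/3) = 11: from z(0) = b we get b = -5, and a·π/3 + -5 = 11 gives a = 48/π, so
    z(θ) = (48/π) θ − 5.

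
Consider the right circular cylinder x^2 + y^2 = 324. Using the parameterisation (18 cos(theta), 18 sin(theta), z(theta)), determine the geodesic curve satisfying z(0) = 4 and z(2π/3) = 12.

Parameterise the cylinder of radius R = 18 as
    r(θ) = (18 cos θ, 18 sin θ, z(θ)).
The arc-length element is
    ds = sqrt(324 + (dz/dθ)^2) dθ,
so the Lagrangian is L = sqrt(324 + z'^2).
L depends on z' only, not on z or θ, so ∂L/∂z = 0 and
    ∂L/∂z' = z' / sqrt(324 + z'^2).
The Euler-Lagrange equation gives
    d/dθ( z' / sqrt(324 + z'^2) ) = 0,
so z' is constant. Integrating once:
    z(θ) = a θ + b,
a helix on the cylinder (a straight line when the cylinder is unrolled). The constants a, b are determined by the endpoint conditions.
With endpoint conditions z(0) = 4 and z(2π/3) = 12: from z(0) = b we get b = 4, and a·2π/3 + 4 = 12 gives a = 12/π, so
    z(θ) = (12/π) θ + 4.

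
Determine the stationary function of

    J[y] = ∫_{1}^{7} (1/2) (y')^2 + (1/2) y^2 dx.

The Lagrangian is L = (1/2) (y')^2 + (1/2) y^2.
Compute ∂L/∂y = y, ∂L/∂y' = y'.
The Euler-Lagrange equation d/dx(∂L/∂y') − ∂L/∂y = 0 reduces to
    y'' − y = 0.
Its general solution is
    y(x) = A e^x + B e^(−x),
with A, B fixed by the endpoint conditions.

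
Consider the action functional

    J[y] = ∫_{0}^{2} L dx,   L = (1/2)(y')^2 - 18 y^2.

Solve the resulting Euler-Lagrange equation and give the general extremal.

The Lagrangian is L = (1/2)(y')^2 - 18 y^2.
∂L/∂y = -36y.
∂L/∂y' = y'.
The Euler-Lagrange equation d/dx(∂L/∂y') − ∂L/∂y = 0 becomes:
    y'' + 36 y = 0
General solution: y(x) = A sin(6x) + B cos(6x), where A and B are arbitrary constants fixed by the endpoint conditions.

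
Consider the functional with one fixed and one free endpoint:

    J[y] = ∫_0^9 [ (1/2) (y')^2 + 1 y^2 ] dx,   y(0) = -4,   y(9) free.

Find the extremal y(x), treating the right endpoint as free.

The Lagrangian L = (1/2) (y')^2 + 1 y^2 gives
    ∂L/∂y = 2 y,   ∂L/∂y' = y'.
Euler-Lagrange: y'' − 2 y = 0.
With k = sqrt(2), the general solution is
    y(x) = A cosh(sqrt(2) x) + B sinh(sqrt(2) x).
Fixed left endpoint y(0) = -4 ⇒ A = -4.
The right endpoint x = 9 is free, so the natural (transversality) condition is ∂L/∂y' |_{x=9} = 0, i.e. y'(9) = 0.
Compute y'(x) = A k sinh(k x) + B k cosh(k x), so
    y'(9) = A k sinh(k·9) + B k cosh(k·9) = 0
    ⇒ B = −A tanh(k·9) = 4 tanh(sqrt(2)·9).
Therefore the extremal is
    y(x) = −4 cosh(sqrt(2) x) + 4 tanh(sqrt(2)·9) sinh(sqrt(2) x).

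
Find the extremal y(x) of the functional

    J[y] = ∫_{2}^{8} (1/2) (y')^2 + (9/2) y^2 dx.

The Lagrangian is L = (1/2) (y')^2 + (9/2) y^2.
Compute ∂L/∂y = 9y, ∂L/∂y' = y'.
The Euler-Lagrange equation d/dx(∂L/∂y') − ∂L/∂y = 0 reduces to
    y'' − 9 y = 0.
Its general solution is
    y(x) = A e^(3x) + B e^(−3x),
with A, B fixed by the endpoint conditions.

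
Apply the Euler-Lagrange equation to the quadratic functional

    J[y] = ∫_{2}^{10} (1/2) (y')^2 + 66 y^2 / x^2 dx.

The Lagrangian is L = (1/2) (y')^2 + 66 y^2 / x^2.
Compute ∂L/∂y = 132y/x^2, ∂L/∂y' = y'.
The Euler-Lagrange equation d/dx(∂L/∂y') − ∂L/∂y = 0 reduces to
    y'' − 132/x^2 · y = 0  (x > 0).
Its general solution is
    y(x) = A x^12 + B x^(-11),
with A, B fixed by the endpoint conditions.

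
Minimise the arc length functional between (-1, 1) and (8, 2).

Arc-length functional: J[y] = ∫ sqrt(1 + (y')^2) dx.
Lagrangian L = sqrt(1 + (y')^2) has no explicit y dependence, so ∂L/∂y = 0 and the Euler-Lagrange equation gives
    d/dx( y' / sqrt(1 + (y')^2) ) = 0  ⇒  y' / sqrt(1 + (y')^2) = const.
Hence y' is constant, so y(x) is affine.
Fitting the endpoints (-1, 1) and (8, 2):
    slope m = (2 − 1) / (8 − (-1)) = 1/9,
    intercept c = 1 − m·(-1) = 10/9.
Extremal: y(x) = (1/9) x + 10/9.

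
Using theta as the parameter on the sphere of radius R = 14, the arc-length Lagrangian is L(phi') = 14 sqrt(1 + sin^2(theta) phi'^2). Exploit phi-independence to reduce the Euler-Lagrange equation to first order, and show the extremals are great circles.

On the sphere of radius R = 14 with spherical coordinates (θ, φ), the induced metric is
    ds^2 = 196(dθ^2 + sin^2(θ) dφ^2).
Parameterise by θ; the arc-length functional is
    J[φ] = ∫ 14 sqrt(1 + sin^2(θ) (dφ/dθ)^2) dθ,
so L = 14 sqrt(1 + sin^2(θ) φ'^2). Compute
    ∂L/∂φ = 0  (L has no explicit φ dependence),
    ∂L/∂φ' = 14 sin^2(θ) φ' / sqrt(1 + sin^2(θ) φ'^2).
Since ∂L/∂φ = 0, the Euler-Lagrange equation
    d/dθ(∂L/∂φ') − ∂L/∂φ = 0
reduces to d/dθ(∂L/∂φ') = 0, i.e. the momentum conjugate to φ is conserved:
    14 sin^2(θ) φ' / sqrt(1 + sin^2(θ) φ'^2) = C.
The overall factor of 14 is constant, so dividing through gives Clairaut's relation sin^2(θ) φ' / sqrt(1 + sin^2(θ) φ'^2) = C' (with C' = C/14). Solving for φ' and integrating gives the great-circle family
    cot(θ) = A cos(φ − φ_0),
i.e. the intersection of the sphere with a plane through the origin. The two constants A and φ_0 (equivalently C and one phase) are fixed by the two endpoint conditions.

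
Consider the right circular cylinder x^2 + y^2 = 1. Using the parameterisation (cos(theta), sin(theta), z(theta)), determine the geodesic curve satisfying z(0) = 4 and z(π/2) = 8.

Parameterise the cylinder of radius R = 1 as
    r(θ) = (cos θ, sin θ, z(θ)).
The arc-length element is
    ds = sqrt(1 + (dz/dθ)^2) dθ,
so the Lagrangian is L = sqrt(1 + z'^2).
L depends on z' only, not on z or θ, so ∂L/∂z = 0 and
    ∂L/∂z' = z' / sqrt(1 + z'^2).
The Euler-Lagrange equation gives
    d/dθ( z' / sqrt(1 + z'^2) ) = 0,
so z' is constant. Integrating once:
    z(θ) = a θ + b,
a helix on the cylinder (a straight line when the cylinder is unrolled). The constants a, b are determined by the endpoint conditions.
With endpoint conditions z(0) = 4 and z(π/2) = 8: from z(0) = b we get b = 4, and a·π/2 + 4 = 8 gives a = 8/π, so
    z(θ) = (8/π) θ + 4.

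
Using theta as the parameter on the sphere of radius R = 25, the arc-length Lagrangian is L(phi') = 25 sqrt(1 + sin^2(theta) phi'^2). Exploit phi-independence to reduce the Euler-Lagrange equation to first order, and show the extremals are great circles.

On the sphere of radius R = 25 with spherical coordinates (θ, φ), the induced metric is
    ds^2 = 625(dθ^2 + sin^2(θ) dφ^2).
Parameterise by θ; the arc-length functional is
    J[φ] = ∫ 25 sqrt(1 + sin^2(θ) (dφ/dθ)^2) dθ,
so L = 25 sqrt(1 + sin^2(θ) φ'^2). Compute
    ∂L/∂φ = 0  (L has no explicit φ dependence),
    ∂L/∂φ' = 25 sin^2(θ) φ' / sqrt(1 + sin^2(θ) φ'^2).
Since ∂L/∂φ = 0, the Euler-Lagrange equation
    d/dθ(∂L/∂φ') − ∂L/∂φ = 0
reduces to d/dθ(∂L/∂φ') = 0, i.e. the momentum conjugate to φ is conserved:
    25 sin^2(θ) φ' / sqrt(1 + sin^2(θ) φ'^2) = C.
The overall factor of 25 is constant, so dividing through gives Clairaut's relation sin^2(θ) φ' / sqrt(1 + sin^2(θ) φ'^2) = C' (with C' = C/25). Solving for φ' and integrating gives the great-circle family
    cot(θ) = A cos(φ − φ_0),
i.e. the intersection of the sphere with a plane through the origin. The two constants A and φ_0 (equivalently C and one phase) are fixed by the two endpoint conditions.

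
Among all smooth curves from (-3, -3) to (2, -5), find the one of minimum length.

Arc-length functional: J[y] = ∫ sqrt(1 + (y')^2) dx.
Lagrangian L = sqrt(1 + (y')^2) has no explicit y dependence, so ∂L/∂y = 0 and the Euler-Lagrange equation gives
    d/dx( y' / sqrt(1 + (y')^2) ) = 0  ⇒  y' / sqrt(1 + (y')^2) = const.
Hence y' is constant, so y(x) is affine.
Fitting the endpoints (-3, -3) and (2, -5):
    slope m = ((-5) − (-3)) / (2 − (-3)) = -2/5,
    intercept c = (-3) − m·(-3) = -21/5.
Extremal: y(x) = (-2/5) x - 21/5.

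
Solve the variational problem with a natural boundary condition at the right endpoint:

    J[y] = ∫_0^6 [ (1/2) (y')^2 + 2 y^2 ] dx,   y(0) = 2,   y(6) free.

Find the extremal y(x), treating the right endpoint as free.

The Lagrangian L = (1/2) (y')^2 + 2 y^2 gives
    ∂L/∂y = 4 y,   ∂L/∂y' = y'.
Euler-Lagrange: y'' − 4 y = 0.
With k = 2, the general solution is
    y(x) = A cosh(2 x) + B sinh(2 x).
Fixed left endpoint y(0) = 2 ⇒ A = 2.
The right endpoint x = 6 is free, so the natural (transversality) condition is ∂L/∂y' |_{x=6} = 0, i.e. y'(6) = 0.
Compute y'(x) = A k sinh(k x) + B k cosh(k x), so
    y'(6) = A k sinh(k·6) + B k cosh(k·6) = 0
    ⇒ B = −A tanh(k·6) = − 2 tanh(2·6).
Therefore the extremal is
    y(x) = 2 cosh(2 x) − 2 tanh(2·6) sinh(2 x).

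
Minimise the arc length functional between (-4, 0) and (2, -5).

Arc-length functional: J[y] = ∫ sqrt(1 + (y')^2) dx.
Lagrangian L = sqrt(1 + (y')^2) has no explicit y dependence, so ∂L/∂y = 0 and the Euler-Lagrange equation gives
    d/dx( y' / sqrt(1 + (y')^2) ) = 0  ⇒  y' / sqrt(1 + (y')^2) = const.
Hence y' is constant, so y(x) is affine.
Fitting the endpoints (-4, 0) and (2, -5):
    slope m = ((-5) − 0) / (2 − (-4)) = -5/6,
    intercept c = 0 − m·(-4) = -10/3.
Extremal: y(x) = (-5/6) x - 10/3.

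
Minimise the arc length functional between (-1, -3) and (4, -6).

Arc-length functional: J[y] = ∫ sqrt(1 + (y')^2) dx.
Lagrangian L = sqrt(1 + (y')^2) has no explicit y dependence, so ∂L/∂y = 0 and the Euler-Lagrange equation gives
    d/dx( y' / sqrt(1 + (y')^2) ) = 0  ⇒  y' / sqrt(1 + (y')^2) = const.
Hence y' is constant, so y(x) is affine.
Fitting the endpoints (-1, -3) and (4, -6):
    slope m = ((-6) − (-3)) / (4 − (-1)) = -3/5,
    intercept c = (-3) − m·(-1) = -18/5.
Extremal: y(x) = (-3/5) x - 18/5.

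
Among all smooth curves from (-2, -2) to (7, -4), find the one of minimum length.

Arc-length functional: J[y] = ∫ sqrt(1 + (y')^2) dx.
Lagrangian L = sqrt(1 + (y')^2) has no explicit y dependence, so ∂L/∂y = 0 and the Euler-Lagrange equation gives
    d/dx( y' / sqrt(1 + (y')^2) ) = 0  ⇒  y' / sqrt(1 + (y')^2) = const.
Hence y' is constant, so y(x) is affine.
Fitting the endpoints (-2, -2) and (7, -4):
    slope m = ((-4) − (-2)) / (7 − (-2)) = -2/9,
    intercept c = (-2) − m·(-2) = -22/9.
Extremal: y(x) = (-2/9) x - 22/9.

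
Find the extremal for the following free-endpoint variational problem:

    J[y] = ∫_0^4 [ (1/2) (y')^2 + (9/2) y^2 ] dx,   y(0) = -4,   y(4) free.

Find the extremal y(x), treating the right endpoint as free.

The Lagrangian L = (1/2) (y')^2 + (9/2) y^2 gives
    ∂L/∂y = 9 y,   ∂L/∂y' = y'.
Euler-Lagrange: y'' − 9 y = 0.
With k = 3, the general solution is
    y(x) = A cosh(3 x) + B sinh(3 x).
Fixed left endpoint y(0) = -4 ⇒ A = -4.
The right endpoint x = 4 is free, so the natural (transversality) condition is ∂L/∂y' |_{x=4} = 0, i.e. y'(4) = 0.
Compute y'(x) = A k sinh(k x) + B k cosh(k x), so
    y'(4) = A k sinh(k·4) + B k cosh(k·4) = 0
    ⇒ B = −A tanh(k·4) = 4 tanh(3·4).
Therefore the extremal is
    y(x) = −4 cosh(3 x) + 4 tanh(3·4) sinh(3 x).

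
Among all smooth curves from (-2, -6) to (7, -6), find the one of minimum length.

Arc-length functional: J[y] = ∫ sqrt(1 + (y')^2) dx.
Lagrangian L = sqrt(1 + (y')^2) has no explicit y dependence, so ∂L/∂y = 0 and the Euler-Lagrange equation gives
    d/dx( y' / sqrt(1 + (y')^2) ) = 0  ⇒  y' / sqrt(1 + (y')^2) = const.
Hence y' is constant, so y(x) is affine.
Fitting the endpoints (-2, -6) and (7, -6):
    slope m = ((-6) − (-6)) / (7 − (-2)) = 0,
    intercept c = (-6) − m·(-2) = -6.
Extremal: y(x) = -6.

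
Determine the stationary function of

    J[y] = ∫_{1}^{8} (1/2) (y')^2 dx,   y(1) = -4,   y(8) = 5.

The Lagrangian is L = (1/2) (y')^2.
Compute ∂L/∂y = 0, ∂L/∂y' = y'.
The Euler-Lagrange equation d/dx(∂L/∂y') − ∂L/∂y = 0 reduces to
    y'' = 0.
Its general solution is
    y(x) = A x + B,
with A, B fixed by the endpoint conditions.
Applying the endpoint conditions y(1) = -4 and y(8) = 5: solve A·1 + B = -4 and A·8 + B = 5. Subtracting gives A(8 − 1) = 5 − -4, so A = 9/7, and B = -4 − A·1 = -37/7. Therefore
    y(x) = (9/7) x - 37/7.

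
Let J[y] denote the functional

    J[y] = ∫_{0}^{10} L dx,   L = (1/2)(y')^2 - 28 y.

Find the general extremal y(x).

The Lagrangian is L = (1/2)(y')^2 - 28 y.
∂L/∂y = -28.
∂L/∂y' = y'.
The Euler-Lagrange equation d/dx(∂L/∂y') − ∂L/∂y = 0 becomes:
    y'' + 28 = 0
General solution: y(x) = -14 x^2 + A x + B, where A and B are arbitrary constants fixed by the endpoint conditions.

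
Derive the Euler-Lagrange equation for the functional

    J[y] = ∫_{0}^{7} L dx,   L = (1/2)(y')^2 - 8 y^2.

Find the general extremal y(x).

The Lagrangian is L = (1/2)(y')^2 - 8 y^2.
∂L/∂y = -16y.
∂L/∂y' = y'.
The Euler-Lagrange equation d/dx(∂L/∂y') − ∂L/∂y = 0 becomes:
    y'' + 16 y = 0
General solution: y(x) = A sin(4x) + B cos(4x), where A and B are arbitrary constants fixed by the endpoint conditions.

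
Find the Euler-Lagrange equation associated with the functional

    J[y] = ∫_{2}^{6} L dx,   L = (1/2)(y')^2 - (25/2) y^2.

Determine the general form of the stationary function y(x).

The Lagrangian is L = (1/2)(y')^2 - (25/2) y^2.
∂L/∂y = -25y.
∂L/∂y' = y'.
The Euler-Lagrange equation d/dx(∂L/∂y') − ∂L/∂y = 0 becomes:
    y'' + 25 y = 0
General solution: y(x) = A sin(5x) + B cos(5x), where A and B are arbitrary constants fixed by the endpoint conditions.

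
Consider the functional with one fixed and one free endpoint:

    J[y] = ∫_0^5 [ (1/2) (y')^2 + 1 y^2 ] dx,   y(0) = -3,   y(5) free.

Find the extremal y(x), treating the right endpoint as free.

The Lagrangian L = (1/2) (y')^2 + 1 y^2 gives
    ∂L/∂y = 2 y,   ∂L/∂y' = y'.
Euler-Lagrange: y'' − 2 y = 0.
With k = sqrt(2), the general solution is
    y(x) = A cosh(sqrt(2) x) + B sinh(sqrt(2) x).
Fixed left endpoint y(0) = -3 ⇒ A = -3.
The right endpoint x = 5 is free, so the natural (transversality) condition is ∂L/∂y' |_{x=5} = 0, i.e. y'(5) = 0.
Compute y'(x) = A k sinh(k x) + B k cosh(k x), so
    y'(5) = A k sinh(k·5) + B k cosh(k·5) = 0
    ⇒ B = −A tanh(k·5) = 3 tanh(sqrt(2)·5).
Therefore the extremal is
    y(x) = −3 cosh(sqrt(2) x) + 3 tanh(sqrt(2)·5) sinh(sqrt(2) x).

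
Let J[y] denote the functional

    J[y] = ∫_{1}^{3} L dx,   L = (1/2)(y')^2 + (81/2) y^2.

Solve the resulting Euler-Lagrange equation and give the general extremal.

The Lagrangian is L = (1/2)(y')^2 + (81/2) y^2.
∂L/∂y = 81y.
∂L/∂y' = y'.
The Euler-Lagrange equation d/dx(∂L/∂y') − ∂L/∂y = 0 becomes:
    y'' - 81 y = 0
General solution: y(x) = A e^(9x) + B e^(-9x), where A and B are arbitrary constants fixed by the endpoint conditions.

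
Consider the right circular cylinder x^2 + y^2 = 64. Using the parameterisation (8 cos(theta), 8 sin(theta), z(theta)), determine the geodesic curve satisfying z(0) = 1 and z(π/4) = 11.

Parameterise the cylinder of radius R = 8 as
    r(θ) = (8 cos θ, 8 sin θ, z(θ)).
The arc-length element is
    ds = sqrt(64 + (dz/dθ)^2) dθ,
so the Lagrangian is L = sqrt(64 + z'^2).
L depends on z' only, not on z or θ, so ∂L/∂z = 0 and
    ∂L/∂z' = z' / sqrt(64 + z'^2).
The Euler-Lagrange equation gives
    d/dθ( z' / sqrt(64 + z'^2) ) = 0,
so z' is constant. Integrating once:
    z(θ) = a θ + b,
a helix on the cylinder (a straight line when the cylinder is unrolled). The constants a, b are determined by the endpoint conditions.
With endpoint conditions z(0) = 1 and z(π/4) = 11: from z(0) = b we get b = 1, and a·π/4 + 1 = 11 gives a = 40/π, so
    z(θ) = (40/π) θ + 1.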